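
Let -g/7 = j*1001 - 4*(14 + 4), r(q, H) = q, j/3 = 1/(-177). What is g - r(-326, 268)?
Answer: 55977/59 ≈ 948.76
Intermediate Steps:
j = -1/59 (j = 3/(-177) = 3*(-1/177) = -1/59 ≈ -0.016949)
g = 36743/59 (g = -7*(-1/59*1001 - 4*(14 + 4)) = -7*(-1001/59 - 4*18) = -7*(-1001/59 - 72) = -7*(-5249/59) = 36743/59 ≈ 622.76)
g - r(-326, 268) = 36743/59 - 1*(-326) = 36743/59 + 326 = 55977/59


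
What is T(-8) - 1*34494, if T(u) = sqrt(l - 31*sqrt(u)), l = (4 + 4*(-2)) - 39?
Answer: -34494 + sqrt(-43 - 62*I*sqrt(2)) ≈ -34489.0 - 8.3862*I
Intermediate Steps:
l = -43 (l = (4 - 8) - 39 = -4 - 39 = -43)
T(u) = sqrt(-43 - 31*sqrt(u))
T(-8) - 1*34494 = sqrt(-43 - 62*I*sqrt(2)) - 1*34494 = sqrt(-43 - 62*I*sqrt(2)) - 34494 = -34494 + sqrt(-43 - 62*I*sqrt(2))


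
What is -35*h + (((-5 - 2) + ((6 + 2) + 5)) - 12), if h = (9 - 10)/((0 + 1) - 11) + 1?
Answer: -89/2 ≈ -44.500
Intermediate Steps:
h = 11/10 (h = -1/(1 - 11) + 1 = -1/(-10) + 1 = -1*(-1/10) + 1 = 1/10 + 1 = 11/10 ≈ 1.1000)
-35*h + (((-5 - 2) + ((6 + 2) + 5)) - 12) = -35*11/10 + (((-5 - 2) + ((6 + 2) + 5)) - 12) = -77/2 + ((-7 + (8 + 5)) - 12) = -77/2 + ((-7 + 13) - 12) = -77/2 + (6 - 12) = -77/2 - 6 = -89/2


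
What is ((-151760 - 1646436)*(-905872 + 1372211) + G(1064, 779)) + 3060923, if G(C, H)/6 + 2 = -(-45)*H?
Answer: -838565653203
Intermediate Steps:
G(C, H) = -12 + 270*H (G(C, H) = -12 + 6*(-(-45)*H) = -12 + 6*(45*H) = -12 + 270*H)
((-151760 - 1646436)*(-905872 + 1372211) + G(1064, 779)) + 3060923 = ((-151760 - 1646436)*(-905872 + 1372211) + (-12 + 270*779)) + 3060923 = (-1798196*466339 + (-12 + 210330)) + 3060923 = (-838568924444 + 210318) + 3060923 = -838568714126 + 3060923 = -838565653203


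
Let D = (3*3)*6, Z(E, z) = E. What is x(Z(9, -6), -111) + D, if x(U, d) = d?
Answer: -57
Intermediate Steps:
D = 54 (D = 9*6 = 54)
x(Z(9, -6), -111) + D = -111 + 54 = -57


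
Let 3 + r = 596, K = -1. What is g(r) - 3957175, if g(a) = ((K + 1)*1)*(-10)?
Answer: -3957175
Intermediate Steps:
r = 593 (r = -3 + 596 = 593)
g(a) = 0 (g(a) = ((-1 + 1)*1)*(-10) = (0*1)*(-10) = 0*(-10) = 0)
g(r) - 3957175 = 0 - 3957175 = -3957175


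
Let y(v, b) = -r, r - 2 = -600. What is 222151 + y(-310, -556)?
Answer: 222749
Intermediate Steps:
r = -598 (r = 2 - 600 = -598)
y(v, b) = 598 (y(v, b) = -1*(-598) = 598)
222151 + y(-310, -556) = 222151 + 598 = 222749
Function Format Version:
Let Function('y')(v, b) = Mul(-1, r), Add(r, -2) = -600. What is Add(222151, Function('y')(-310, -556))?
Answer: 222749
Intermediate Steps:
r = -598 (r = Add(2, -600) = -598)
Function('y')(v, b) = 598 (Function('y')(v, b) = Mul(-1, -598) = 598)
Add(222151, Function('y')(-310, -556)) = Add(222151, 598) = 222749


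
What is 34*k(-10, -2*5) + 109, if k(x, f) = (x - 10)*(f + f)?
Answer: 13709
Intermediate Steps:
k(x, f) = 2*f*(-10 + x) (k(x, f) = (-10 + x)*(2*f) = 2*f*(-10 + x))
34*k(-10, -2*5) + 109 = 34*(2*(-2*5)*(-10 - 10)) + 109 = 34*(2*(-10)*(-20)) + 109 = 34*400 + 109 = 13600 + 109 = 13709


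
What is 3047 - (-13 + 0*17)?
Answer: 3060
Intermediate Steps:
3047 - (-13 + 0*17) = 3047 - (-13 + 0) = 3047 - 1*(-13) = 3047 + 13 = 3060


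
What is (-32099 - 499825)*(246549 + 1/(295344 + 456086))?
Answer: -49273267764913302/375715 ≈ -1.3115e+11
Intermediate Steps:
(-32099 - 499825)*(246549 + 1/(295344 + 456086)) = -531924*(246549 + 1/751430) = -531924*185264315071/751430 = -49273267764913302/375715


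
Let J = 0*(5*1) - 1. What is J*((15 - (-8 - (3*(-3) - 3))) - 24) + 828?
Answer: 841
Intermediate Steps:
J = -1 (J = 0*5 - 1 = 0 - 1 = -1)
J*((15 - (-8 - (3*(-3) - 3))) - 24) + 828 = -((15 - (-8 - (3*(-3) - 3))) - 24) + 828 = -((15 - (-8 - (-9 - 3))) - 24) + 828 = -((15 - (-8 - 1*(-12))) - 24) + 828 = -((15 - (-8 + 12)) - 24) + 828 = -((15 - 1*4) - 24) + 828 = -((15 - 4) - 24) + 828 = -(11 - 24) + 828 = -1*(-13) + 828 = 13 + 828 = 841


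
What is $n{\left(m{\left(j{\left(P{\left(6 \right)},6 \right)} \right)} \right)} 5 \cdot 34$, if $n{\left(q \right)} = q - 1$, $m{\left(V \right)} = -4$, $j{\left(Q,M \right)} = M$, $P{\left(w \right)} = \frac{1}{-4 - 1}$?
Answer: $-850$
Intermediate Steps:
$P{\left(w \right)} = - \frac{1}{5}$ ($P{\left(w \right)} = \frac{1}{-5} = - \frac{1}{5}$)
$n{\left(q \right)} = -1 + q$
$n{\left(m{\left(j{\left(P{\left(6 \right)},6 \right)} \right)} \right)} 5 \cdot 34 = \left(-1 - 4\right) 5 \cdot 34 = \left(-5\right) 5 \cdot 34 = \left(-25\right) 34 = -850$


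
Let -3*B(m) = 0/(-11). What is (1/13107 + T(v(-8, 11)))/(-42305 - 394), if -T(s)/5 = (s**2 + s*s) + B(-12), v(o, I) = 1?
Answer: 131069/559655793 ≈ 0.00023420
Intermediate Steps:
B(m) = 0 (B(m) = -0/(-11) = -0*(-1)/11 = -1/3*0 = 0)
T(s) = -10*s**2 (T(s) = -5*((s**2 + s*s) + 0) = -5*((s**2 + s**2) + 0) = -5*(2*s**2 + 0) = -10*s**2)
(1/13107 + T(v(-8, 11)))/(-42305 - 394) = (1/13107 - 10*1**2)/(-42305 - 394) = (1/13107 - 10*1)/(-42699) = (1/13107 - 10)*(-1/42699) = -131069/13107*(-1/42699) = 131069/559655793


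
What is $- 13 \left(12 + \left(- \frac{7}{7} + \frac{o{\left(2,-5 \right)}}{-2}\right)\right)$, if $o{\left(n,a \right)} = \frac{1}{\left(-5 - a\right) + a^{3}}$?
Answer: $- \frac{35763}{250} \approx -143.05$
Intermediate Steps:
$o{\left(n,a \right)} = \frac{1}{-5 + a^{3} - a}$
$- 13 \left(12 + \left(- \frac{7}{7} + \frac{o{\left(2,-5 \right)}}{-2}\right)\right) = - 13 \left(12 - \left(1 - \frac{1}{\left(-5 + \left(-5\right)^{3} - -5\right) \left(-2\right)}\right)\right) = - 13 \left(12 - \left(1 - \frac{1}{-5 - 125 + 5} \left(- \frac{1}{2}\right)\right)\right) = - 13 \left(12 - \left(1 - \frac{1}{-125} \left(- \frac{1}{2}\right)\right)\right) = - 13 \left(12 - \frac{249}{250}\right) = \left(-13\right) \frac{2751}{250} = - \frac{35763}{250}$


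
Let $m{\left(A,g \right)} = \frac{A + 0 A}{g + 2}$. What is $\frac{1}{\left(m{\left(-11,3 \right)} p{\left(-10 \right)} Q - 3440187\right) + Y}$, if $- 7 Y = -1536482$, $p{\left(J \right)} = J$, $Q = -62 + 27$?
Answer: $- \frac{7}{22550217} \approx -3.1042 \cdot 10^{-7}$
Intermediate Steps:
$m{\left(A,g \right)} = \frac{A}{2 + g}$ ($m{\left(A,g \right)} = \frac{A + 0}{2 + g} = \frac{A}{2 + g}$)
$Q = -35$
$Y = \frac{1536482}{7}$ ($Y = \left(- \frac{1}{7}\right) \left(-1536482\right) = \frac{1536482}{7} \approx 2.195 \cdot 10^{5}$)
$\frac{1}{\left(m{\left(-11,3 \right)} p{\left(-10 \right)} Q - 3440187\right) + Y} = \frac{1}{\left(- \frac{11}{2 + 3} \left(-10\right) \left(-35\right) - 3440187\right) + \frac{1536482}{7}} = \frac{1}{\left(- \frac{11}{5} \left(-10\right) \left(-35\right) - 3440187\right) + \frac{1536482}{7}} = \frac{1}{\left(\left(-11\right) \frac{1}{5} \left(-10\right) \left(-35\right) - 3440187\right) + \frac{1536482}{7}} = \frac{1}{\left(\left(- \frac{11}{5}\right) \left(-10\right) \left(-35\right) - 3440187\right) + \frac{1536482}{7}} = \frac{1}{\left(22 \left(-35\right) - 3440187\right) + \frac{1536482}{7}} = \frac{1}{\left(-770 - 3440187\right) + \frac{1536482}{7}} = \frac{1}{-3440957 + \frac{1536482}{7}} = \frac{1}{- \frac{22550217}{7}} = - \frac{7}{22550217}$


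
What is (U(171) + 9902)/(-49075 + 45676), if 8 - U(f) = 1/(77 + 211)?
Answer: -2854079/978912 ≈ -2.9156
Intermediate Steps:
U(f) = 2303/288 (U(f) = 8 - 1/(77 + 211) = 8 - 1/288 = 2303/288)
(U(171) + 9902)/(-49075 + 45676) = (2303/288 + 9902)/(-49075 + 45676) = (2854079/288)/(-3399) = (2854079/288)*(-1/3399) = -2854079/978912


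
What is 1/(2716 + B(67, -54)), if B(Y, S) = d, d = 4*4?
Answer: 1/2732 ≈ 0.00036603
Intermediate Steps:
d = 16
B(Y, S) = 16
1/(2716 + B(67, -54)) = 1/(2716 + 16) = 1/2732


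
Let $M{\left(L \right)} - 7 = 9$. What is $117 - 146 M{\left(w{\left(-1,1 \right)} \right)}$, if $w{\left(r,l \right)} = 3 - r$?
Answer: $-2219$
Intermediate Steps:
$M{\left(L \right)} = 16$ ($M{\left(L \right)} = 7 + 9 = 16$)
$117 - 146 M{\left(w{\left(-1,1 \right)} \right)} = 117 - 2336 = -2219$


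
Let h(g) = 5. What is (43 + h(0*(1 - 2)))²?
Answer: 2304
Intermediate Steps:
(43 + h(0*(1 - 2)))² = (43 + 5)² = 48² = 2304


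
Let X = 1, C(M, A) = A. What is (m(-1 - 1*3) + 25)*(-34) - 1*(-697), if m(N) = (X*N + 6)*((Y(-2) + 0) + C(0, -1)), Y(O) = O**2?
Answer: -357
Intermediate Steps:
m(N) = 18 + 3*N (m(N) = (1*N + 6)*(((-2)**2 + 0) - 1) = (N + 6)*((4 + 0) - 1) = (6 + N)*(4 - 1) = (6 + N)*3 = 18 + 3*N)
(m(-1 - 1*3) + 25)*(-34) - 1*(-697) = ((18 + 3*(-1 - 1*3)) + 25)*(-34) - 1*(-697) = ((18 + 3*(-1 - 3)) + 25)*(-34) + 697 = ((18 + 3*(-4)) + 25)*(-34) + 697 = ((18 - 12) + 25)*(-34) + 697 = (6 + 25)*(-34) + 697 = 31*(-34) + 697 = -1054 + 697 = -357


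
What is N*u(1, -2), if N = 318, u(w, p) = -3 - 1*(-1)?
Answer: -636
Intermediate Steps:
u(w, p) = -2 (u(w, p) = -3 + 1 = -2)
N*u(1, -2) = 318*(-2) = -636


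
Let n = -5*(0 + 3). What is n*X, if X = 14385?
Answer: -215775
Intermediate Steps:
n = -15 (n = -5*3 = -15)
n*X = -15*14385 = -215775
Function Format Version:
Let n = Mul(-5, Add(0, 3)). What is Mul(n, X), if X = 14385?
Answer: -215775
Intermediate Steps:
n = -15 (n = Mul(-5, 3) = -15)
Mul(n, X) = Mul(-15, 14385) = -215775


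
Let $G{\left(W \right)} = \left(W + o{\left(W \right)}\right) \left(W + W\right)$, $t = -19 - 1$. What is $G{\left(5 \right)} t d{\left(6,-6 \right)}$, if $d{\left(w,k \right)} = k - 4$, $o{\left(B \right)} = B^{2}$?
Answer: $60000$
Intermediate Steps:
$d{\left(w,k \right)} = -4 + k$ ($d{\left(w,k \right)} = k - 4 = -4 + k$)
$t = -20$ ($t = -19 - 1 = -20$)
$G{\left(W \right)} = 2 W \left(W + W^{2}\right)$ ($G{\left(W \right)} = \left(W + W^{2}\right) \left(W + W\right) = \left(W + W^{2}\right) 2 W = 2 W \left(W + W^{2}\right)$)
$G{\left(5 \right)} t d{\left(6,-6 \right)} = 2 \cdot 5^{2} \left(1 + 5\right) \left(-20\right) \left(-4 - 6\right) = 2 \cdot 25 \cdot 6 \left(-20\right) \left(-10\right) = 300 \left(-20\right) \left(-10\right) = \left(-6000\right) \left(-10\right) = 60000$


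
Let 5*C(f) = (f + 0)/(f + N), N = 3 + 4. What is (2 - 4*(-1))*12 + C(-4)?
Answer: 1076/15 ≈ 71.733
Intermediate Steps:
N = 7
C(f) = f/(5*(7 + f)) (C(f) = ((f + 0)/(f + 7))/5 = (f/(7 + f))/5 = f/(5*(7 + f)))
(2 - 4*(-1))*12 + C(-4) = (2 - 4*(-1))*12 + (⅕)*(-4)/(7 - 4) = (2 + 4)*12 + (⅕)*(-4)/3 = 6*12 + (⅕)*(-4)*(⅓) = 72 - 4/15 = 1076/15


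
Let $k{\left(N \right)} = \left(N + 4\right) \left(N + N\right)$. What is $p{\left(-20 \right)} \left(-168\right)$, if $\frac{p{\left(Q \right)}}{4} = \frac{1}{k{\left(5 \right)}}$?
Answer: $- \frac{112}{15} \approx -7.4667$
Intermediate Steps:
$k{\left(N \right)} = 2 N \left(4 + N\right)$ ($k{\left(N \right)} = \left(4 + N\right) 2 N = 2 N \left(4 + N\right)$)
$p{\left(Q \right)} = \frac{2}{45}$ ($p{\left(Q \right)} = \frac{4}{2 \cdot 5 \left(4 + 5\right)} = \frac{4}{2 \cdot 5 \cdot 9} = \frac{4}{90} = 4 \cdot \frac{1}{90} = \frac{2}{45}$)
$p{\left(-20 \right)} \left(-168\right) = \frac{2}{45} \left(-168\right) = - \frac{112}{15}$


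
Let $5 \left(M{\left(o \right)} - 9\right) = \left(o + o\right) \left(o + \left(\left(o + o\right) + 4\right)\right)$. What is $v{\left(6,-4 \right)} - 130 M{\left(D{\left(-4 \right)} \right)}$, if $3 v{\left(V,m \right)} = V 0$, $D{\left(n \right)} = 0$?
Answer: $-1170$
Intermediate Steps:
$v{\left(V,m \right)} = 0$ ($v{\left(V,m \right)} = \frac{V 0}{3} = \frac{1}{3} \cdot 0 = 0$)
$M{\left(o \right)} = 9 + \frac{2 o \left(4 + 3 o\right)}{5}$ ($M{\left(o \right)} = 9 + \frac{\left(o + o\right) \left(o + \left(\left(o + o\right) + 4\right)\right)}{5} = 9 + \frac{2 o \left(o + \left(2 o + 4\right)\right)}{5} = 9 + \frac{2 o \left(o + \left(4 + 2 o\right)\right)}{5} = 9 + \frac{2 o \left(4 + 3 o\right)}{5}$)
$v{\left(6,-4 \right)} - 130 M{\left(D{\left(-4 \right)} \right)} = 0 - 130 \left(9 + \frac{6 \cdot 0^{2}}{5} + \frac{8}{5} \cdot 0\right) = 0 - 130 \left(9 + \frac{6}{5} \cdot 0 + 0\right) = 0 - 130 \left(9 + 0 + 0\right) = 0 - 1170 = -1170$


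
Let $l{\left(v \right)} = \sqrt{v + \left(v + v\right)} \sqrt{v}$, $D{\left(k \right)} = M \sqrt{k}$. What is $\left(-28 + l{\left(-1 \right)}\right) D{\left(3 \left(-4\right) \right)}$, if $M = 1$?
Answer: $i \left(-6 - 56 \sqrt{3}\right) \approx - 102.99 i$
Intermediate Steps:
$D{\left(k \right)} = \sqrt{k}$ ($D{\left(k \right)} = 1 \sqrt{k} = \sqrt{k}$)
$l{\left(v \right)} = v \sqrt{3}$ ($l{\left(v \right)} = \sqrt{v + 2 v} \sqrt{v} = \sqrt{3 v} \sqrt{v} = \sqrt{3} \sqrt{v} \sqrt{v} = v \sqrt{3}$)
$\left(-28 + l{\left(-1 \right)}\right) D{\left(3 \left(-4\right) \right)} = \left(-28 - \sqrt{3}\right) \sqrt{3 \left(-4\right)} = \left(-28 - \sqrt{3}\right) \sqrt{-12} = \left(-28 - \sqrt{3}\right) 2 i \sqrt{3} = 2 i \sqrt{3} \left(-28 - \sqrt{3}\right)$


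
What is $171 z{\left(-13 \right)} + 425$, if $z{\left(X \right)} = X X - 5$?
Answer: $28469$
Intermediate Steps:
$z{\left(X \right)} = -5 + X^{2}$ ($z{\left(X \right)} = X^{2} - 5 = -5 + X^{2}$)
$171 z{\left(-13 \right)} + 425 = 171 \left(-5 + \left(-13\right)^{2}\right) + 425 = 171 \left(-5 + 169\right) + 425 = 171 \cdot 164 + 425 = 28044 + 425 = 28469$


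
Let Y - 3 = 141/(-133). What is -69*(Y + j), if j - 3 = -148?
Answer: 1312863/133 ≈ 9871.2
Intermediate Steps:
j = -145 (j = 3 - 148 = -145)
Y = 258/133 (Y = 3 + 141/(-133) = 3 + 141*(-1/133) = 3 - 141/133 = 258/133 ≈ 1.9398)
-69*(Y + j) = -69*(258/133 - 145) = -69*(-19027/133) = 1312863/133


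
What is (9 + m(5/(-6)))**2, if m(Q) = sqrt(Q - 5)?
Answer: (54 + I*sqrt(210))**2/36 ≈ 75.167 + 43.474*I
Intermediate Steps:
m(Q) = sqrt(-5 + Q)
(9 + m(5/(-6)))**2 = (9 + sqrt(-5 + 5/(-6)))**2 = (9 + sqrt(-5 + 5*(-1/6)))**2 = (9 + sqrt(-5 - 5/6))**2 = (9 + sqrt(-35/6))**2 = (9 + I*sqrt(210)/6)**2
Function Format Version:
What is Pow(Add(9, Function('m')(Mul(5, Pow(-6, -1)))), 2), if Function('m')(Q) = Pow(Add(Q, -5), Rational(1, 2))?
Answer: Mul(Rational(1, 36), Pow(Add(54, Mul(I, Pow(210, Rational(1, 2)))), 2)) ≈ Add(75.167, Mul(43.474, I))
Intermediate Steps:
Function('m')(Q) = Pow(Add(-5, Q), Rational(1, 2))
Pow(Add(9, Function('m')(Mul(5, Pow(-6, -1)))), 2) = Pow(Add(9, Pow(Add(-5, Mul(5, Pow(-6, -1))), Rational(1, 2))), 2) = Pow(Add(9, Pow(Add(-5, Mul(5, Rational(-1, 6))), Rational(1, 2))), 2) = Pow(Add(9, Pow(Add(-5, Rational(-5, 6)), Rational(1, 2))), 2) = Pow(Add(9, Pow(Rational(-35, 6), Rational(1, 2))), 2) = Pow(Add(9, Mul(Rational(1, 6), I, Pow(210, Rational(1, 2)))), 2)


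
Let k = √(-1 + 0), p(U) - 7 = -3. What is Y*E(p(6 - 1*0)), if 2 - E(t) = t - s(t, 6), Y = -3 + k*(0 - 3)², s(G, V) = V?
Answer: -12 + 36*I ≈ -12.0 + 36.0*I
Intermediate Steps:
p(U) = 4 (p(U) = 7 - 3 = 4)
k = I (k = √(-1) = I ≈ 1.0*I)
Y = -3 + 9*I (Y = -3 + I*(0 - 3)² = -3 + I*(-3)² = -3 + I*9 = -3 + 9*I ≈ -3.0 + 9.0*I)
E(t) = 8 - t (E(t) = 2 - (t - 1*6) = 2 - (t - 6) = 2 - (-6 + t) = 2 + (6 - t) = 8 - t)
Y*E(p(6 - 1*0)) = (-3 + 9*I)*(8 - 1*4) = (-3 + 9*I)*(8 - 4) = (-3 + 9*I)*4 = -12 + 36*I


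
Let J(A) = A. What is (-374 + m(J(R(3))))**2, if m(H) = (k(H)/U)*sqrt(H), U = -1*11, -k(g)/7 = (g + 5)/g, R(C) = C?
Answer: 50778124/363 - 3808*sqrt(3)/3 ≈ 1.3769e+5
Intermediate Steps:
k(g) = -7*(5 + g)/g (k(g) = -7*(g + 5)/g = -7*(5 + g)/g)
U = -11
m(H) = sqrt(H)*(7/11 + 35/(11*H)) (m(H) = ((-7 - 35/H)/(-11))*sqrt(H) = ((-7 - 35/H)*(-1/11))*sqrt(H) = (7/11 + 35/(11*H))*sqrt(H) = sqrt(H)*(7/11 + 35/(11*H)))
(-374 + m(J(R(3))))**2 = (-374 + 7*(5 + 3)/(11*sqrt(3)))**2 = (-374 + (7/11)*(sqrt(3)/3)*8)**2 = (-374 + 56*sqrt(3)/33)**2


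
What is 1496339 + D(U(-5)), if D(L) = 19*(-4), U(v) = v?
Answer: 1496263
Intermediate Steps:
D(L) = -76
1496339 + D(U(-5)) = 1496339 - 76 = 1496263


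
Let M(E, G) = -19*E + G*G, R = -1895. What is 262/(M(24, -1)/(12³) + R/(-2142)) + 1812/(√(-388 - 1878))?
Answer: 53875584/127775 - 906*I*√2266/1133 ≈ 421.64 - 38.065*I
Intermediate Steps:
M(E, G) = G² - 19*E (M(E, G) = -19*E + G² = G² - 19*E)
262/(M(24, -1)/(12³) + R/(-2142)) + 1812/(√(-388 - 1878)) = 262/(((-1)² - 19*24)/(12³) - 1895/(-2142)) + 1812/(√(-388 - 1878)) = 262/((1 - 456)/1728 - 1895*(-1/2142)) + 1812/(√(-2266)) = 262/(-455*1/1728 + 1895/2142) + 1812/((I*√2266)) = 262/(-455/1728 + 1895/2142) + 1812*(-I*√2266/2266) = 262/(127775/205632) - 906*I*√2266/1133 = 262*(205632/127775) - 906*I*√2266/1133 = 53875584/127775 - 906*I*√2266/1133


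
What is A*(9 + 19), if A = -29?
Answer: -812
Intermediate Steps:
A*(9 + 19) = -29*(9 + 19) = -29*28 = -812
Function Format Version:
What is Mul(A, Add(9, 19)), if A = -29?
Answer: -812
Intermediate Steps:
Mul(A, Add(9, 19)) = Mul(-29, Add(9, 19)) = Mul(-29, 28) = -812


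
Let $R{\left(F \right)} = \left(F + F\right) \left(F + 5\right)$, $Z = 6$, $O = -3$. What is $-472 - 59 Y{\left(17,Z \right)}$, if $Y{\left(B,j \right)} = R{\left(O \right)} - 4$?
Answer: $472$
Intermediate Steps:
$R{\left(F \right)} = 2 F \left(5 + F\right)$
$Y{\left(B,j \right)} = -16$ ($Y{\left(B,j \right)} = 2 \left(-3\right) \left(5 - 3\right) - 4 = 2 \left(-3\right) 2 - 4 = -12 - 4 = -16$)
$-472 - 59 Y{\left(17,Z \right)} = -472 - -944 = -472 + 944 = 472$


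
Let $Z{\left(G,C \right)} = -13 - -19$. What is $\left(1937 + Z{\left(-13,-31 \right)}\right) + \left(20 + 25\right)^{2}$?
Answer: $3968$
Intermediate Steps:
$Z{\left(G,C \right)} = 6$ ($Z{\left(G,C \right)} = -13 + 19 = 6$)
$\left(1937 + Z{\left(-13,-31 \right)}\right) + \left(20 + 25\right)^{2} = \left(1937 + 6\right) + \left(20 + 25\right)^{2} = 1943 + 45^{2} = 1943 + 2025 = 3968$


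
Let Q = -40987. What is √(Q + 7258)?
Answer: I*√33729 ≈ 183.65*I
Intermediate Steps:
√(Q + 7258) = √(-40987 + 7258) = √(-33729) = I*√33729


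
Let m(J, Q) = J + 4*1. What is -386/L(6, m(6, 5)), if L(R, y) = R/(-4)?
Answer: 772/3 ≈ 257.33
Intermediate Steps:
m(J, Q) = 4 + J (m(J, Q) = J + 4 = 4 + J)
L(R, y) = -R/4 (L(R, y) = R*(-1/4) = -R/4)
-386/L(6, m(6, 5)) = -386/((-1/4*6)) = -386/(-3/2) = -386*(-2/3) = 772/3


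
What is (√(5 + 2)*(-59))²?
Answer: 24367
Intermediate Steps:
(√(5 + 2)*(-59))² = (√7*(-59))² = (-59*√7)² = 24367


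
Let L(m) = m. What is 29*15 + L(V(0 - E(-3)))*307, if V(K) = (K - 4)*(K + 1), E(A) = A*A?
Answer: 32363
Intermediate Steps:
E(A) = A²
V(K) = (1 + K)*(-4 + K) (V(K) = (-4 + K)*(1 + K) = (1 + K)*(-4 + K))
29*15 + L(V(0 - E(-3)))*307 = 29*15 + (-4 + (0 - 1*(-3)²)² - 3*(0 - 1*(-3)²))*307 = 435 + (-4 + (0 - 1*9)² - 3*(0 - 1*9))*307 = 435 + (-4 + (0 - 9)² - 3*(0 - 9))*307 = 435 + (-4 + (-9)² - 3*(-9))*307 = 435 + (-4 + 81 + 27)*307 = 435 + 104*307 = 435 + 31928 = 32363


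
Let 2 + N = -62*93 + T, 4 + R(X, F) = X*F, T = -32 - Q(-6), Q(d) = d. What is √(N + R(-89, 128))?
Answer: 3*I*√1910 ≈ 131.11*I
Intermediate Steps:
T = -26 (T = -32 - 1*(-6) = -32 + 6 = -26)
R(X, F) = -4 + F*X (R(X, F) = -4 + X*F = -4 + F*X)
N = -5794 (N = -2 + (-62*93 - 26) = -2 + (-5766 - 26) = -2 - 5792 = -5794)
√(N + R(-89, 128)) = √(-5794 + (-4 + 128*(-89))) = √(-5794 + (-4 - 11392)) = √(-5794 - 11396) = √(-17190) = 3*I*√1910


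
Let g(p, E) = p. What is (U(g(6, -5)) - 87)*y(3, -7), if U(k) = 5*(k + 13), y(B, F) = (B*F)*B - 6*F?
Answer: -168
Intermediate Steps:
y(B, F) = -6*F + F*B² (y(B, F) = F*B² - 6*F = -6*F + F*B²)
U(k) = 65 + 5*k (U(k) = 5*(13 + k) = 65 + 5*k)
(U(g(6, -5)) - 87)*y(3, -7) = ((65 + 5*6) - 87)*(-7*(-6 + 3²)) = ((65 + 30) - 87)*(-7*(-6 + 9)) = (95 - 87)*(-7*3) = 8*(-21) = -168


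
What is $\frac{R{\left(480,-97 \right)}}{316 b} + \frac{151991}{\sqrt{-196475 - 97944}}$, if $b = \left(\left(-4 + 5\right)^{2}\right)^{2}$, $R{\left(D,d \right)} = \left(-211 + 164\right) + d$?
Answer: $- \frac{36}{79} - \frac{151991 i \sqrt{294419}}{294419} \approx -0.4557 - 280.11 i$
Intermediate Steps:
$R{\left(D,d \right)} = -47 + d$
$b = 1$ ($b = \left(1^{2}\right)^{2} = 1^{2} = 1$)
$\frac{R{\left(480,-97 \right)}}{316 b} + \frac{151991}{\sqrt{-196475 - 97944}} = \frac{-47 - 97}{316 \cdot 1} + \frac{151991}{\sqrt{-196475 - 97944}} = - \frac{144}{316} + \frac{151991}{\sqrt{-294419}} = \left(-144\right) \frac{1}{316} + \frac{151991}{i \sqrt{294419}} = - \frac{36}{79} + 151991 \left(- \frac{i \sqrt{294419}}{294419}\right) = - \frac{36}{79} - \frac{151991 i \sqrt{294419}}{294419}$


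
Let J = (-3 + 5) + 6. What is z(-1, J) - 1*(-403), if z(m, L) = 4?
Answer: 407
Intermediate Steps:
J = 8 (J = 2 + 6 = 8)
z(-1, J) - 1*(-403) = 4 - 1*(-403) = 4 + 403 = 407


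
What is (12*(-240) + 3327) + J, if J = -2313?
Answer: -1866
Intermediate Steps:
(12*(-240) + 3327) + J = (12*(-240) + 3327) - 2313 = (-2880 + 3327) - 2313 = 447 - 2313 = -1866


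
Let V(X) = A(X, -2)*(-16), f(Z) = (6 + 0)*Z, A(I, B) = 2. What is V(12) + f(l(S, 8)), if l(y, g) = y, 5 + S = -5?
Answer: -92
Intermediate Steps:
S = -10 (S = -5 - 5 = -10)
f(Z) = 6*Z
V(X) = -32 (V(X) = 2*(-16) = -32)
V(12) + f(l(S, 8)) = -32 + 6*(-10) = -32 - 60 = -92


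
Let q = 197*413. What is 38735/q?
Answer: 38735/81361 ≈ 0.47609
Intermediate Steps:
q = 81361
38735/q = 38735/81361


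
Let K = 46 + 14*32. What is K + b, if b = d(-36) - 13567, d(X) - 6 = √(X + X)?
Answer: -13067 + 6*I*√2 ≈ -13067.0 + 8.4853*I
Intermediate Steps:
d(X) = 6 + √2*√X (d(X) = 6 + √(X + X) = 6 + √(2*X) = 6 + √2*√X)
b = -13561 + 6*I*√2 (b = (6 + √2*√(-36)) - 13567 = (6 + √2*(6*I)) - 13567 = (6 + 6*I*√2) - 13567 = -13561 + 6*I*√2 ≈ -13561.0 + 8.4853*I)
K = 494 (K = 46 + 448 = 494)
K + b = 494 + (-13561 + 6*I*√2) = -13067 + 6*I*√2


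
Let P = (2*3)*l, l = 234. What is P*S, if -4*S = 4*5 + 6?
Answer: -9126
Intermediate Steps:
S = -13/2 (S = -(4*5 + 6)/4 = -(20 + 6)/4 = -¼*26 = -13/2 ≈ -6.5000)
P = 1404 (P = (2*3)*234 = 6*234 = 1404)
P*S = 1404*(-13/2) = -9126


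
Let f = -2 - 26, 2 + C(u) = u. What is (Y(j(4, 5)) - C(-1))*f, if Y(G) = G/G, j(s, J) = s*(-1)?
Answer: -112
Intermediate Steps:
j(s, J) = -s
C(u) = -2 + u
Y(G) = 1
f = -28
(Y(j(4, 5)) - C(-1))*f = (1 - (-2 - 1))*(-28) = (1 - 1*(-3))*(-28) = (1 + 3)*(-28) = 4*(-28) = -112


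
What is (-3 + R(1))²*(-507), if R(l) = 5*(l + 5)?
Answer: -369603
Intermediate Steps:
R(l) = 25 + 5*l (R(l) = 5*(5 + l) = 25 + 5*l)
(-3 + R(1))²*(-507) = (-3 + (25 + 5*1))²*(-507) = (-3 + (25 + 5))²*(-507) = (-3 + 30)²*(-507) = 27²*(-507) = 729*(-507) = -369603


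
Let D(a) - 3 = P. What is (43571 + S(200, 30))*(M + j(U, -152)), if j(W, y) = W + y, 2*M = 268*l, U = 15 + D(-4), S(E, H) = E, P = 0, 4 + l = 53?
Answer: 281535072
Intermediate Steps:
l = 49 (l = -4 + 53 = 49)
D(a) = 3 (D(a) = 3 + 0 = 3)
U = 18 (U = 15 + 3 = 18)
M = 6566 (M = (268*49)/2 = (1/2)*13132 = 6566)
(43571 + S(200, 30))*(M + j(U, -152)) = (43571 + 200)*(6566 + (18 - 152)) = 43771*(6566 - 134) = 43771*6432 = 281535072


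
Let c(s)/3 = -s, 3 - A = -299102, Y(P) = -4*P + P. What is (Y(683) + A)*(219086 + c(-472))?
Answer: 65501442112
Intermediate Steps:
Y(P) = -3*P
A = 299105 (A = 3 - 1*(-299102) = 3 + 299102 = 299105)
c(s) = -3*s (c(s) = 3*(-s) = -3*s)
(Y(683) + A)*(219086 + c(-472)) = (-3*683 + 299105)*(219086 - 3*(-472)) = (-2049 + 299105)*(219086 + 1416) = 297056*220502 = 65501442112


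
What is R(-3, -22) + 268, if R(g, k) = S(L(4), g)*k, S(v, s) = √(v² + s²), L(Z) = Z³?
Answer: 268 - 22*√4105 ≈ -1141.5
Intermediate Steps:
S(v, s) = √(s² + v²)
R(g, k) = k*√(4096 + g²) (R(g, k) = √(g² + (4³)²)*k = √(g² + 64²)*k = √(g² + 4096)*k = √(4096 + g²)*k = k*√(4096 + g²))
R(-3, -22) + 268 = -22*√(4096 + (-3)²) + 268 = -22*√(4096 + 9) + 268 = -22*√4105 + 268 = 268 - 22*√4105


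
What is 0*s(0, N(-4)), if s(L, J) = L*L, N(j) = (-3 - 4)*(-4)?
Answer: 0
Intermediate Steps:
N(j) = 28 (N(j) = -7*(-4) = 28)
s(L, J) = L²
0*s(0, N(-4)) = 0*0² = 0*0 = 0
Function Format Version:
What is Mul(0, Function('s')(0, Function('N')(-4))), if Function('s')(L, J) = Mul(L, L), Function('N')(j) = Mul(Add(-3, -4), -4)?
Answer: 0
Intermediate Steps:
Function('N')(j) = 28 (Function('N')(j) = Mul(-7, -4) = 28)
Function('s')(L, J) = Pow(L, 2)
Mul(0, Function('s')(0, Function('N')(-4))) = Mul(0, Pow(0, 2)) = Mul(0, 0) = 0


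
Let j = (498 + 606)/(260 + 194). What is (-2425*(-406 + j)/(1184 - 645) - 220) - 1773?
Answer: -21695279/122353 ≈ -177.32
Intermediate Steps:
j = 552/227 (j = 1104/454 = 1104*(1/454) = 552/227 ≈ 2.4317)
(-2425*(-406 + j)/(1184 - 645) - 220) - 1773 = (-2425*(-406 + 552/227)/(1184 - 645) - 220) - 1773 = (-2425/(539/(-91610/227)) - 220) - 1773 = (-2425/(539*(-227/91610)) - 220) - 1773 = (-2425/(-122353/91610) - 220) - 1773 = (-2425*(-91610/122353) - 220) - 1773 = (222154250/122353 - 220) - 1773 = 195236590/122353 - 1773 = -21695279/122353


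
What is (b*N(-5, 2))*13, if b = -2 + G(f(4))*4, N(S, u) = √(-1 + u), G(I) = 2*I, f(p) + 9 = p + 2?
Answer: -338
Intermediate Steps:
f(p) = -7 + p (f(p) = -9 + (p + 2) = -9 + (2 + p) = -7 + p)
b = -26 (b = -2 + (2*(-7 + 4))*4 = -2 + (2*(-3))*4 = -2 - 6*4 = -2 - 24 = -26)
(b*N(-5, 2))*13 = -26*√(-1 + 2)*13 = -26*√1*13 = -26*1*13 = -26*13 = -338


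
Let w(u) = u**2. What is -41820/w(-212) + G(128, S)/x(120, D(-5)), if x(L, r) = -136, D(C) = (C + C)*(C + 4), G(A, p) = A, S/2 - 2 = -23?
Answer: -357511/191012 ≈ -1.8717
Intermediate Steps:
S = -42 (S = 4 + 2*(-23) = 4 - 46 = -42)
D(C) = 2*C*(4 + C) (D(C) = (2*C)*(4 + C) = 2*C*(4 + C))
-41820/w(-212) + G(128, S)/x(120, D(-5)) = -41820/((-212)**2) + 128/(-136) = -41820/44944 + 128*(-1/136) = -41820*1/44944 - 16/17 = -10455/11236 - 16/17 = -357511/191012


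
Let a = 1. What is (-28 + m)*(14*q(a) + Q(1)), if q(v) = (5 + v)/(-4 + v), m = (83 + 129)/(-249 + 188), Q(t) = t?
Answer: 51840/61 ≈ 849.84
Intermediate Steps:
m = -212/61 (m = 212/(-61) = 212*(-1/61) = -212/61 ≈ -3.4754)
q(v) = (5 + v)/(-4 + v)
(-28 + m)*(14*q(a) + Q(1)) = (-28 - 212/61)*(14*((5 + 1)/(-4 + 1)) + 1) = -1920*(14*(6/(-3)) + 1)/61 = -1920*(14*(-1/3*6) + 1)/61 = -1920*(14*(-2) + 1)/61 = -1920*(-28 + 1)/61 = -1920/61*(-27) = 51840/61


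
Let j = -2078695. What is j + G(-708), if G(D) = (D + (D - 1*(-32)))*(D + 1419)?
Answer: -3062719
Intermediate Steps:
G(D) = (32 + 2*D)*(1419 + D) (G(D) = (D + (D + 32))*(1419 + D) = (D + (32 + D))*(1419 + D) = (32 + 2*D)*(1419 + D))
j + G(-708) = -2078695 + (45408 + 2*(-708)**2 + 2870*(-708)) = -2078695 + (45408 + 2*501264 - 2031960) = -2078695 + (45408 + 1002528 - 2031960) = -2078695 - 984024 = -3062719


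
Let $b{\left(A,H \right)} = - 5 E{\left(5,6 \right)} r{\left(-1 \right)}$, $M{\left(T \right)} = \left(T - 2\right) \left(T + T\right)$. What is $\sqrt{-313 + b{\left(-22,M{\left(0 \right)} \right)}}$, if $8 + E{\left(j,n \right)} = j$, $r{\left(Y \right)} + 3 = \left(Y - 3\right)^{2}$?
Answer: $i \sqrt{118} \approx 10.863 i$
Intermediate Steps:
$M{\left(T \right)} = 2 T \left(-2 + T\right)$ ($M{\left(T \right)} = \left(-2 + T\right) 2 T = 2 T \left(-2 + T\right)$)
$r{\left(Y \right)} = -3 + \left(-3 + Y\right)^{2}$ ($r{\left(Y \right)} = -3 + \left(Y - 3\right)^{2} = -3 + \left(-3 + Y\right)^{2}$)
$E{\left(j,n \right)} = -8 + j$
$b{\left(A,H \right)} = 195$ ($b{\left(A,H \right)} = - 5 \left(-8 + 5\right) \left(-3 + \left(-3 - 1\right)^{2}\right) = \left(-5\right) \left(-3\right) \left(-3 + \left(-4\right)^{2}\right) = 15 \left(-3 + 16\right) = 15 \cdot 13 = 195$)
$\sqrt{-313 + b{\left(-22,M{\left(0 \right)} \right)}} = \sqrt{-313 + 195} = \sqrt{-118} = i \sqrt{118}$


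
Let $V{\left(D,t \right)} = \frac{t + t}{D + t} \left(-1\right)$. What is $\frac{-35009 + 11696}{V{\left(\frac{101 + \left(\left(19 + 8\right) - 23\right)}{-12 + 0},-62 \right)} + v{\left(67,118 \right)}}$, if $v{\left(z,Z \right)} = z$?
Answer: $- \frac{2199193}{6155} \approx -357.3$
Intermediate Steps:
$V{\left(D,t \right)} = - \frac{2 t}{D + t}$ ($V{\left(D,t \right)} = \frac{2 t}{D + t} \left(-1\right) = - \frac{2 t}{D + t}$)
$\frac{-35009 + 11696}{V{\left(\frac{101 + \left(\left(19 + 8\right) - 23\right)}{-12 + 0},-62 \right)} + v{\left(67,118 \right)}} = \frac{-35009 + 11696}{\left(-2\right) \left(-62\right) \frac{1}{\frac{101 + \left(\left(19 + 8\right) - 23\right)}{-12 + 0} - 62} + 67} = - \frac{23313}{\left(-2\right) \left(-62\right) \frac{1}{\frac{101 + \left(27 - 23\right)}{-12} - 62} + 67} = - \frac{23313}{\left(-2\right) \left(-62\right) \frac{1}{\left(101 + 4\right) \left(- \frac{1}{12}\right) - 62} + 67} = - \frac{23313}{\left(-2\right) \left(-62\right) \frac{1}{105 \left(- \frac{1}{12}\right) - 62} + 67} = - \frac{23313}{\left(-2\right) \left(-62\right) \frac{1}{- \frac{35}{4} - 62} + 67} = - \frac{23313}{\left(-2\right) \left(-62\right) \frac{1}{- \frac{283}{4}} + 67} = - \frac{23313}{\left(-2\right) \left(-62\right) \left(- \frac{4}{283}\right) + 67} = - \frac{23313}{- \frac{496}{283} + 67} = - \frac{23313}{\frac{18465}{283}} = \left(-23313\right) \frac{283}{18465} = - \frac{2199193}{6155}$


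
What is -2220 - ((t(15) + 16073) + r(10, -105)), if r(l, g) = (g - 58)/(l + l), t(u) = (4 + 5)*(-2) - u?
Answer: -365037/20 ≈ -18252.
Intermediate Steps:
t(u) = -18 - u (t(u) = 9*(-2) - u = -18 - u)
r(l, g) = (-58 + g)/(2*l) (r(l, g) = (-58 + g)/((2*l)) = (-58 + g)*(1/(2*l)) = (-58 + g)/(2*l))
-2220 - ((t(15) + 16073) + r(10, -105)) = -2220 - (((-18 - 1*15) + 16073) + (½)*(-58 - 105)/10) = -2220 - (((-18 - 15) + 16073) + (½)*(⅒)*(-163)) = -2220 - ((-33 + 16073) - 163/20) = -2220 - (16040 - 163/20) = -2220 - 1*320637/20 = -2220 - 320637/20 = -365037/20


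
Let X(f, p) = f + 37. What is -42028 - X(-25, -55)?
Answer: -42040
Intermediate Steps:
X(f, p) = 37 + f
-42028 - X(-25, -55) = -42028 - (37 - 25) = -42028 - 1*12 = -42028 - 12 = -42040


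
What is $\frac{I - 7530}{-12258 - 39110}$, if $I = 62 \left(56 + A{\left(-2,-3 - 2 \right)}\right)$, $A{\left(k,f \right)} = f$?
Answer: $\frac{546}{6421} \approx 0.085034$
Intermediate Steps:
$I = 3162$ ($I = 62 \left(56 - 5\right) = 62 \cdot 51 = 3162$)
$\frac{I - 7530}{-12258 - 39110} = \frac{3162 - 7530}{-12258 - 39110} = - \frac{4368}{-51368} = \left(-4368\right) \left(- \frac{1}{51368}\right) = \frac{546}{6421}$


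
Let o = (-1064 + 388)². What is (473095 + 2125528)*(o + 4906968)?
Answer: 13938868249112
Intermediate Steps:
o = 456976 (o = (-676)² = 456976)
(473095 + 2125528)*(o + 4906968) = (473095 + 2125528)*(456976 + 4906968) = 2598623*5363944 = 13938868249112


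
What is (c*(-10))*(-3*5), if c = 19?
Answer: 2850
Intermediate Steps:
(c*(-10))*(-3*5) = (19*(-10))*(-3*5) = -190*(-15) = 2850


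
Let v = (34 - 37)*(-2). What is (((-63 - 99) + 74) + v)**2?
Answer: 6724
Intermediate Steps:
v = 6 (v = -3*(-2) = 6)
(((-63 - 99) + 74) + v)**2 = (((-63 - 99) + 74) + 6)**2 = ((-162 + 74) + 6)**2 = (-88 + 6)**2 = (-82)**2 = 6724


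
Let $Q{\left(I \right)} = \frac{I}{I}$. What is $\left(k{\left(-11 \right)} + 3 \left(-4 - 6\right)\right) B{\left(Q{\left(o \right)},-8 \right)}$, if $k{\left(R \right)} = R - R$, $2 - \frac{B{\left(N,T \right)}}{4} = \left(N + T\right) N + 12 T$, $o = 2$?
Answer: $-12600$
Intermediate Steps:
$Q{\left(I \right)} = 1$
$B{\left(N,T \right)} = 8 - 48 T - 4 N \left(N + T\right)$ ($B{\left(N,T \right)} = 8 - 4 \left(\left(N + T\right) N + 12 T\right) = 8 - 4 \left(N \left(N + T\right) + 12 T\right) = 8 - 4 \left(12 T + N \left(N + T\right)\right) = 8 - \left(48 T + 4 N \left(N + T\right)\right) = 8 - 48 T - 4 N \left(N + T\right)$)
$k{\left(R \right)} = 0$
$\left(k{\left(-11 \right)} + 3 \left(-4 - 6\right)\right) B{\left(Q{\left(o \right)},-8 \right)} = \left(0 + 3 \left(-4 - 6\right)\right) \left(8 - -384 - 4 \cdot 1^{2} - 4 \left(-8\right)\right) = \left(0 + 3 \left(-10\right)\right) \left(8 + 384 - 4 + 32\right) = \left(0 - 30\right) \left(8 + 384 - 4 + 32\right) = \left(-30\right) 420 = -12600$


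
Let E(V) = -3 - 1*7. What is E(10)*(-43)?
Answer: 430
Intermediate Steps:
E(V) = -10 (E(V) = -3 - 7 = -10)
E(10)*(-43) = -10*(-43) = 430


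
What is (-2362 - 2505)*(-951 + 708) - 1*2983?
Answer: 1179698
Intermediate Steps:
(-2362 - 2505)*(-951 + 708) - 1*2983 = -4867*(-243) - 2983 = 1182681 - 2983 = 1179698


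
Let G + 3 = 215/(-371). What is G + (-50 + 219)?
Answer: 61371/371 ≈ 165.42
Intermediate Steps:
G = -1328/371 (G = -3 + 215/(-371) = -3 + 215*(-1/371) = -3 - 215/371 = -1328/371 ≈ -3.5795)
G + (-50 + 219) = -1328/371 + (-50 + 219) = -1328/371 + 169 = 61371/371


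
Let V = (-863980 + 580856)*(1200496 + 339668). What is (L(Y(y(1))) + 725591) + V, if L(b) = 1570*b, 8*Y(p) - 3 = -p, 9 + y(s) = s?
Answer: -1744226658345/4 ≈ -4.3606e+11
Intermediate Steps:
y(s) = -9 + s
Y(p) = 3/8 - p/8 (Y(p) = 3/8 + (-p)/8 = 3/8 - p/8)
V = -436057392336 (V = -283124*1540164 = -436057392336)
(L(Y(y(1))) + 725591) + V = (1570*(3/8 - (-9 + 1)/8) + 725591) - 436057392336 = (1570*(3/8 - ⅛*(-8)) + 725591) - 436057392336 = (1570*(3/8 + 1) + 725591) - 436057392336 = (1570*(11/8) + 725591) - 436057392336 = (8635/4 + 725591) - 436057392336 = 2910999/4 - 436057392336 = -1744226658345/4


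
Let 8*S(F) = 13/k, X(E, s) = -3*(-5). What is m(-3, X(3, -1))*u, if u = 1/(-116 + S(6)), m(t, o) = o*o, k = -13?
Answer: -1800/929 ≈ -1.9376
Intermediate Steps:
X(E, s) = 15
S(F) = -⅛ (S(F) = (13/(-13))/8 = (13*(-1/13))/8 = (⅛)*(-1) = -⅛)
m(t, o) = o²
u = -8/929 (u = 1/(-116 - ⅛) = 1/(-929/8) = -8/929 ≈ -0.0086114)
m(-3, X(3, -1))*u = 15²*(-8/929) = 225*(-8/929) = -1800/929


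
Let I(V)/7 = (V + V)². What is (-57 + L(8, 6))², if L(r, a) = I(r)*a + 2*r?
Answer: 114725521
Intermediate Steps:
I(V) = 28*V² (I(V) = 7*(V + V)² = 7*(2*V)² = 7*(4*V²) = 28*V²)
L(r, a) = 2*r + 28*a*r² (L(r, a) = (28*r²)*a + 2*r = 28*a*r² + 2*r = 2*r + 28*a*r²)
(-57 + L(8, 6))² = (-57 + 2*8*(1 + 14*6*8))² = (-57 + 2*8*(1 + 672))² = (-57 + 2*8*673)² = (-57 + 10768)² = 10711² = 114725521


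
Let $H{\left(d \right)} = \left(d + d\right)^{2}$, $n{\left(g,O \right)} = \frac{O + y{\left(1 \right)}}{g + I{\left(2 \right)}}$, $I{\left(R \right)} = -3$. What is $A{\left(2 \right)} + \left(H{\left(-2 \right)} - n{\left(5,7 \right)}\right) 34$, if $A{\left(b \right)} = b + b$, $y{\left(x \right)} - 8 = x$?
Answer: $276$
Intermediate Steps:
$y{\left(x \right)} = 8 + x$
$A{\left(b \right)} = 2 b$
$n{\left(g,O \right)} = \frac{9 + O}{-3 + g}$ ($n{\left(g,O \right)} = \frac{O + \left(8 + 1\right)}{g - 3} = \frac{O + 9}{-3 + g} = \frac{9 + O}{-3 + g}$)
$H{\left(d \right)} = 4 d^{2}$ ($H{\left(d \right)} = \left(2 d\right)^{2} = 4 d^{2}$)
$A{\left(2 \right)} + \left(H{\left(-2 \right)} - n{\left(5,7 \right)}\right) 34 = 2 \cdot 2 + \left(4 \left(-2\right)^{2} - \frac{9 + 7}{-3 + 5}\right) 34 = 4 + \left(4 \cdot 4 - \frac{1}{2} \cdot 16\right) 34 = 4 + \left(16 - \frac{1}{2} \cdot 16\right) 34 = 4 + \left(16 - 8\right) 34 = 4 + 8 \cdot 34 = 4 + 272 = 276$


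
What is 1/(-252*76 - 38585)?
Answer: -1/57737 ≈ -1.7320e-5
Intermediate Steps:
1/(-252*76 - 38585) = 1/(-19152 - 38585) = 1/(-57737) = -1/57737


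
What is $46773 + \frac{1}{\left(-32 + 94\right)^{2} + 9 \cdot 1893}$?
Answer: $\frac{976667014}{20881} \approx 46773.0$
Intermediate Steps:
$46773 + \frac{1}{\left(-32 + 94\right)^{2} + 9 \cdot 1893} = 46773 + \frac{1}{62^{2} + 17037} = 46773 + \frac{1}{3844 + 17037} = 46773 + \frac{1}{20881} = \frac{976667014}{20881}$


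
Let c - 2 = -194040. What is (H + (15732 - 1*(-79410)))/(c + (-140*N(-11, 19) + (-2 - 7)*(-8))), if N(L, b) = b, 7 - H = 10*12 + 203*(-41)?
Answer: -51676/98313 ≈ -0.52563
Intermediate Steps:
c = -194038 (c = 2 - 194040 = -194038)
H = 8210 (H = 7 - (10*12 + 203*(-41)) = 7 - (120 - 8323) = 7 - 1*(-8203) = 7 + 8203 = 8210)
(H + (15732 - 1*(-79410)))/(c + (-140*N(-11, 19) + (-2 - 7)*(-8))) = (8210 + (15732 - 1*(-79410)))/(-194038 + (-140*19 + (-2 - 7)*(-8))) = (8210 + (15732 + 79410))/(-194038 + (-2660 - 9*(-8))) = (8210 + 95142)/(-194038 + (-2660 + 72)) = 103352/(-194038 - 2588) = 103352/(-196626) = 103352*(-1/196626) = -51676/98313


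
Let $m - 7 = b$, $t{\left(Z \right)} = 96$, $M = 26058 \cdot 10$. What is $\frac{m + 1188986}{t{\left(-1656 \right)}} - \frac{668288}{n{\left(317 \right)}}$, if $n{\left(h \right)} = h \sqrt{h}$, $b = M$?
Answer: $\frac{483191}{32} - \frac{668288 \sqrt{317}}{100489} \approx 14981.0$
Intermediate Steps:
$M = 260580$
$b = 260580$
$m = 260587$ ($m = 7 + 260580 = 260587$)
$n{\left(h \right)} = h^{\frac{3}{2}}$
$\frac{m + 1188986}{t{\left(-1656 \right)}} - \frac{668288}{n{\left(317 \right)}} = \frac{260587 + 1188986}{96} - \frac{668288}{317^{\frac{3}{2}}} = 1449573 \cdot \frac{1}{96} - \frac{668288}{317 \sqrt{317}} = \frac{483191}{32} - 668288 \frac{\sqrt{317}}{100489} = \frac{483191}{32} - \frac{668288 \sqrt{317}}{100489}$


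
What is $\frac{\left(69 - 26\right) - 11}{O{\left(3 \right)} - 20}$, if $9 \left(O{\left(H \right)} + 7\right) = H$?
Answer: $- \frac{6}{5} \approx -1.2$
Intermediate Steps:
$O{\left(H \right)} = -7 + \frac{H}{9}$
$\frac{\left(69 - 26\right) - 11}{O{\left(3 \right)} - 20} = \frac{\left(69 - 26\right) - 11}{\left(-7 + \frac{1}{9} \cdot 3\right) - 20} = \frac{\left(69 - 26\right) - 11}{\left(-7 + \frac{1}{3}\right) - 20} = \frac{43 - 11}{- \frac{20}{3} - 20} = \frac{1}{- \frac{80}{3}} \cdot 32 = \left(- \frac{3}{80}\right) 32 = - \frac{6}{5}$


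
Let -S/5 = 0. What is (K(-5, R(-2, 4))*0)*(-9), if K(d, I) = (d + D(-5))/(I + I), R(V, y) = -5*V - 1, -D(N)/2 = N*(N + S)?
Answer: 0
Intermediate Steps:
S = 0 (S = -5*0 = 0)
D(N) = -2*N² (D(N) = -2*N*(N + 0) = -2*N*N = -2*N²)
R(V, y) = -1 - 5*V
K(d, I) = (-50 + d)/(2*I) (K(d, I) = (d - 2*(-5)²)/(I + I) = (d - 2*25)/((2*I)) = (d - 50)*(1/(2*I)) = (-50 + d)*(1/(2*I)) = (-50 + d)/(2*I))
(K(-5, R(-2, 4))*0)*(-9) = (((-50 - 5)/(2*(-1 - 5*(-2))))*0)*(-9) = (((½)*(-55)/(-1 + 10))*0)*(-9) = (((½)*(-55)/9)*0)*(-9) = (((½)*(⅑)*(-55))*0)*(-9) = -55/18*0*(-9) = 0*(-9) = 0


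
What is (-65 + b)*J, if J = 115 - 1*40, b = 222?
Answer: 11775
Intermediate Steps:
J = 75 (J = 115 - 40 = 75)
(-65 + b)*J = (-65 + 222)*75 = 157*75 = 11775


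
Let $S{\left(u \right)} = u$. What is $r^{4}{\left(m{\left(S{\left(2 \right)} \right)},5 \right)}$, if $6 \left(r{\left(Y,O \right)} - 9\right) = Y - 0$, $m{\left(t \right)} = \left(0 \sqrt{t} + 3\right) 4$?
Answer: $14641$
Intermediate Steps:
$m{\left(t \right)} = 12$ ($m{\left(t \right)} = \left(0 + 3\right) 4 = 3 \cdot 4 = 12$)
$r{\left(Y,O \right)} = 9 + \frac{Y}{6}$ ($r{\left(Y,O \right)} = 9 + \frac{Y - 0}{6} = 9 + \frac{Y + 0}{6} = 9 + \frac{Y}{6}$)
$r^{4}{\left(m{\left(S{\left(2 \right)} \right)},5 \right)} = \left(9 + \frac{1}{6} \cdot 12\right)^{4} = \left(9 + 2\right)^{4} = 11^{4} = 14641$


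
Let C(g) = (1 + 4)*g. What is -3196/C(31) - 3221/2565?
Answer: -1739399/79515 ≈ -21.875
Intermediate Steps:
C(g) = 5*g
-3196/C(31) - 3221/2565 = -3196/(5*31) - 3221/2565 = -3196/155 - 3221*1/2565 = -3196*1/155 - 3221/2565 = -3196/155 - 3221/2565 = -1739399/79515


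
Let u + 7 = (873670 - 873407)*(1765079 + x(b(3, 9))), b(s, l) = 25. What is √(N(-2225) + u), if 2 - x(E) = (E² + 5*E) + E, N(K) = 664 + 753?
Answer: 8*√7250217 ≈ 21541.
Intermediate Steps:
N(K) = 1417
x(E) = 2 - E² - 6*E (x(E) = 2 - ((E² + 5*E) + E) = 2 - (E² + 6*E) = 2 + (-E² - 6*E) = 2 - E² - 6*E)
u = 464012471 (u = -7 + (873670 - 873407)*(1765079 + (2 - 1*25² - 6*25)) = -7 + 263*(1765079 + (2 - 1*625 - 150)) = -7 + 263*(1765079 + (2 - 625 - 150)) = -7 + 263*(1765079 - 773) = -7 + 263*1764306 = -7 + 464012478 = 464012471)
√(N(-2225) + u) = √(1417 + 464012471) = √464013888 = 8*√7250217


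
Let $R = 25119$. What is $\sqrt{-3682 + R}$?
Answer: $\sqrt{21437} \approx 146.41$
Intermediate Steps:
$\sqrt{-3682 + R} = \sqrt{-3682 + 25119} = \sqrt{21437}$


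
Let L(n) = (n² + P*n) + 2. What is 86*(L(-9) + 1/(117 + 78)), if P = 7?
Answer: 335486/195 ≈ 1720.4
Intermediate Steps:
L(n) = 2 + n² + 7*n (L(n) = (n² + 7*n) + 2 = 2 + n² + 7*n)
86*(L(-9) + 1/(117 + 78)) = 86*((2 + (-9)² + 7*(-9)) + 1/(117 + 78)) = 86*((2 + 81 - 63) + 1/195) = 86*(20 + 1/195) = 86*(3901/195) = 335486/195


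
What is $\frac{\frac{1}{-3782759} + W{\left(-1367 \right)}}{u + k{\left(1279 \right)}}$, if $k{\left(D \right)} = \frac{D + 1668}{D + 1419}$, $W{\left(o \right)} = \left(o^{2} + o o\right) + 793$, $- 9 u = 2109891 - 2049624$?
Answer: $- \frac{114454016349720072}{204992555924279} \approx -558.33$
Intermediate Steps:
$u = - \frac{20089}{3}$ ($u = - \frac{2109891 - 2049624}{9} = \left(- \frac{1}{9}\right) 60267 = - \frac{20089}{3} \approx -6696.3$)
$W{\left(o \right)} = 793 + 2 o^{2}$ ($W{\left(o \right)} = \left(o^{2} + o^{2}\right) + 793 = 2 o^{2} + 793 = 793 + 2 o^{2}$)
$k{\left(D \right)} = \frac{1668 + D}{1419 + D}$
$\frac{\frac{1}{-3782759} + W{\left(-1367 \right)}}{u + k{\left(1279 \right)}} = \frac{\frac{1}{-3782759} + \left(793 + 2 \left(-1367\right)^{2}\right)}{- \frac{20089}{3} + \frac{1668 + 1279}{1419 + 1279}} = \frac{- \frac{1}{3782759} + \left(793 + 2 \cdot 1868689\right)}{- \frac{20089}{3} + \frac{1}{2698} \cdot 2947} = \frac{- \frac{1}{3782759} + \left(793 + 3737378\right)}{- \frac{20089}{3} + \frac{1}{2698} \cdot 2947} = \frac{- \frac{1}{3782759} + 3738171}{- \frac{20089}{3} + \frac{2947}{2698}} = \frac{14140599993788}{3782759 \left(- \frac{54191281}{8094}\right)} = \frac{14140599993788}{3782759} \left(- \frac{8094}{54191281}\right) = - \frac{114454016349720072}{204992555924279}$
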